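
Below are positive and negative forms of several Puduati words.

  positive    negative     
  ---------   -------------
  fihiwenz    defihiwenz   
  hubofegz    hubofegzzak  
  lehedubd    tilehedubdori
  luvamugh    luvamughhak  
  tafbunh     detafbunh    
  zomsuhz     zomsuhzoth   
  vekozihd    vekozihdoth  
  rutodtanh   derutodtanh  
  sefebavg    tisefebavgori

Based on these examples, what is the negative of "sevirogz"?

sevirogzzak

"sevirogz" has second-to-last letter 'g'. The stems whose second-to-last letter is 'g' (luvamugh → luvamughhak, hubofegz → hubofegzzak) double the final consonant and add -ak.
So sevirogz → sevirogzzak.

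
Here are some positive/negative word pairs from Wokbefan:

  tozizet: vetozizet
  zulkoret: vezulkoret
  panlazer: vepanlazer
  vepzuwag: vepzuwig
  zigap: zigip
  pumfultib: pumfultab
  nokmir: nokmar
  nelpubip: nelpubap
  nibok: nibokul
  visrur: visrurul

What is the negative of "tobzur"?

tobzurul

panlazer and nokmir both end in -r yet inflect differently (vepanlazer, nokmar), so the final letter is not what conditions the rule; the last vowel is.
"tobzur" has last vowel 'u'. The one such stem in the data (visrur → visrurul) adds -ul, so the same rule applies.
The other patterns: stems whose last vowel is 'e' add the prefix ve-; stems whose last vowel is 'a' change the last vowel to 'i'; stems whose last vowel is 'i' change the last vowel to 'a'.
So tobzur → tobzurul.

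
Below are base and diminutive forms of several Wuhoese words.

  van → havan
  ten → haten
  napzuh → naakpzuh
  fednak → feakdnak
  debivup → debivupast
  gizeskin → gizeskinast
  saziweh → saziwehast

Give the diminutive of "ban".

haban

"ban" has 1 vowel. The stems with 1 vowel (van → havan, ten → haten) add the prefix ha-.
The other patterns: stems with 2 vowels insert -ak- after the first vowel; stems with 3 vowels add -ast.
So ban → haban.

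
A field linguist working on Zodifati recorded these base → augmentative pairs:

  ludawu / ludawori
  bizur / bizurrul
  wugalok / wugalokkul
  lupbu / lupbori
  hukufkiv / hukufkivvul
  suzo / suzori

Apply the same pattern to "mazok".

mazokkul

"mazok" ends in a consonant. The stems ending in a consonant (hukufkiv → hukufkivvul, wugalok → wugalokkul, bizur → bizurrul) double the final consonant and add -ul.
The other pattern: stems ending in a vowel drop the final letter and add -ori.
So mazok → mazokkul.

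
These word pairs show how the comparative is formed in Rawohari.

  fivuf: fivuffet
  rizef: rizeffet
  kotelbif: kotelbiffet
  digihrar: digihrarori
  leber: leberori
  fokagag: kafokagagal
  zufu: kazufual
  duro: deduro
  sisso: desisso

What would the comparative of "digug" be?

"digug" ends in -g. The one such stem in the data (fokagag → kafokagagal) adds ka- … -al around the stem, so the same rule applies.
The other patterns: stems ending in -f double the final consonant and add -et; stems ending in -r add -ori; stems ending in -o add the prefix de-.
So digug → kadigugal.

kadigugal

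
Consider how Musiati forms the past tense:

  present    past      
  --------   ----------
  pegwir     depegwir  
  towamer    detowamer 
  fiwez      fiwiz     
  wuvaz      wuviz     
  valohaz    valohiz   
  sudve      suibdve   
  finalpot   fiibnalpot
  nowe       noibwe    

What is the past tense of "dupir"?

dedupir

towamer and fiwez both have last vowel 'e' yet inflect differently (detowamer, fiwiz), so the last vowel is not what conditions the rule; the final letter is.
"dupir" ends in -r. The stems ending in -r (pegwir → depegwir, towamer → detowamer) add the prefix de-.
The other patterns: stems ending in -z change the last vowel to 'i'; stems ending in -e or -t insert -ib- after the first vowel.
So dupir → dedupir.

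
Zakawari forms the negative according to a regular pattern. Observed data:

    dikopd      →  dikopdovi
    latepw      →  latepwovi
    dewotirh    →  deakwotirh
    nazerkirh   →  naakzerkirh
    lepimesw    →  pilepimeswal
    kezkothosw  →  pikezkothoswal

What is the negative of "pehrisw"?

pipehriswal

"pehrisw" has second-to-last letter 's'. The stems whose second-to-last letter is 's' (lepimesw → pilepimeswal, kezkothosw → pikezkothoswal) add pi- … -al around the stem.
The other patterns: stems whose second-to-last letter is 'p' add -ovi; stems whose second-to-last letter is 'r' insert -ak- after the first vowel.
So pehrisw → pipehriswal.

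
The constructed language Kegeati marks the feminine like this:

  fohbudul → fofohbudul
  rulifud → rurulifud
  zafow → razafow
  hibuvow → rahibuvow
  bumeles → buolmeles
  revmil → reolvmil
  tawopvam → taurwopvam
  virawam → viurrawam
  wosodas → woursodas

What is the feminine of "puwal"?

puurwal

fohbudul and revmil both end in -l yet inflect differently (fofohbudul, reolvmil), so the final letter is not what conditions the rule; the last vowel is.
"puwal" has last vowel 'a'. The stems whose last vowel is 'a' (tawopvam → taurwopvam, virawam → viurrawam, wosodas → woursodas) insert -ur- after the first vowel.
So puwal → puurwal.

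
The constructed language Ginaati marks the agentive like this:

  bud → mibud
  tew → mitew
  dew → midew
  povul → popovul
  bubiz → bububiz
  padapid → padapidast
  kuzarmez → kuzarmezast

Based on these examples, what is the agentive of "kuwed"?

kukuwed

bud and padapid both end in -d yet inflect differently (mibud, padapidast), so the final letter is not what conditions the rule; the number of vowels is.
"kuwed" has 2 vowels. The stems with 2 vowels (povul → popovul, bubiz → bububiz) repeat the first consonant+vowel as a prefix.
The other patterns: stems with 1 vowel add the prefix mi-; stems with 3 vowels add -ast.
So kuwed → kukuwed.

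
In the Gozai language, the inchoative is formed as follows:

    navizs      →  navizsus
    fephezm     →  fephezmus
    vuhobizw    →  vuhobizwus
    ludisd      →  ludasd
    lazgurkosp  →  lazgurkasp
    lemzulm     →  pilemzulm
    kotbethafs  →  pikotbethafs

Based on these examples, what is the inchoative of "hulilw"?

pihulilw

fephezm and lemzulm both end in -m yet inflect differently (fephezmus, pilemzulm), so the final letter is not what conditions the rule; the second-to-last letter is.
"hulilw" has second-to-last letter 'l'. The one such stem in the data (lemzulm → pilemzulm) adds the prefix pi-, so the same rule applies.
The other patterns: stems whose second-to-last letter is 'z' add -us; stems whose second-to-last letter is 's' change the last vowel to 'a'.
So hulilw → pihulilw.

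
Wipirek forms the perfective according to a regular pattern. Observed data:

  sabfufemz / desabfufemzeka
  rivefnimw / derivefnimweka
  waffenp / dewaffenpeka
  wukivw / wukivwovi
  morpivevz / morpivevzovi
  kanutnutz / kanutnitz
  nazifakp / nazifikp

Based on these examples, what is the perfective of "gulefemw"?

degulefemweka

rivefnimw and wukivw both end in -w yet inflect differently (derivefnimweka, wukivwovi), so the final letter is not what conditions the rule; the second-to-last letter is.
"gulefemw" has second-to-last letter 'm'. The stems whose second-to-last letter is 'm' (sabfufemz → desabfufemzeka, rivefnimw → derivefnimweka) add de- … -eka around the stem.
The other patterns: stems whose second-to-last letter is 'v' add -ovi; stems whose second-to-last letter is 'k' or 't' change the last vowel to 'i'.
So gulefemw → degulefemweka.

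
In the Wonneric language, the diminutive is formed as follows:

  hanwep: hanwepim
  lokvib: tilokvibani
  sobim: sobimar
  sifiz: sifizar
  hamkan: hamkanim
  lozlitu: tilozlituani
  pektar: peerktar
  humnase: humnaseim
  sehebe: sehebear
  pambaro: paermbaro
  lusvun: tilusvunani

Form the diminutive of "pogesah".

lusvun and hamkan both end in -n yet inflect differently (tilusvunani, hamkanim), so the final letter is not what conditions the rule; the first letter is.
"pogesah" begins with p-. The stems beginning with p- (pambaro → paermbaro, pektar → peerktar) insert -er- after the first vowel.
So pogesah → poergesah.

poergesah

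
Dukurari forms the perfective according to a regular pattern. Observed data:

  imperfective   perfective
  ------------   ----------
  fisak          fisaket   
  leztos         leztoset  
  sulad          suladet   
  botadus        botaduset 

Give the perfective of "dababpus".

dababpuset

Every pair shown (fisak → fisaket, leztos → leztoset, sulad → suladet, …) follows the same rule: add -et.
So dababpus → dababpuset.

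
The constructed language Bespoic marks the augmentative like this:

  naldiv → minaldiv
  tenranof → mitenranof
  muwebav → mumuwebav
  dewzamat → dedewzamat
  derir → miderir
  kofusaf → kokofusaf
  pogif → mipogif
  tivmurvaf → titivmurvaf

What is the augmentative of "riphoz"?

muwebav and naldiv both end in -v yet inflect differently (mumuwebav, minaldiv), so the final letter is not what conditions the rule; the last vowel is.
"riphoz" has last vowel 'o'. The one such stem in the data (tenranof → mitenranof) adds the prefix mi-, so the same rule applies.
The other pattern: stems whose last vowel is 'a' repeat the first consonant+vowel as a prefix.
So riphoz → miriphoz.

miriphoz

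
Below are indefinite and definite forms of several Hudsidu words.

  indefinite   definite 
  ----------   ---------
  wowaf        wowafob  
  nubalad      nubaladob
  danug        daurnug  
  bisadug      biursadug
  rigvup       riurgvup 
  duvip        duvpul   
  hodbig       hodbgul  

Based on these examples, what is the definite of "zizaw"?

rigvup and duvip both end in -p yet inflect differently (riurgvup, duvpul), so the final letter is not what conditions the rule; the last vowel is.
"zizaw" has last vowel 'a'. The stems whose last vowel is 'a' (wowaf → wowafob, nubalad → nubaladob) add -ob.
So zizaw → zizawob.

zizawob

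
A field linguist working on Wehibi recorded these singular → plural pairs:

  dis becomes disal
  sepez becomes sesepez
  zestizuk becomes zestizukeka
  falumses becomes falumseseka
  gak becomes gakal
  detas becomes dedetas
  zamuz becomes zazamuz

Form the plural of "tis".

"tis" has 1 vowel. The stems with 1 vowel (gak → gakal, dis → disal) add -al.
The other patterns: stems with 2 vowels repeat the first consonant+vowel as a prefix; stems with 3 vowels add -eka.
So tis → tisal.

tisal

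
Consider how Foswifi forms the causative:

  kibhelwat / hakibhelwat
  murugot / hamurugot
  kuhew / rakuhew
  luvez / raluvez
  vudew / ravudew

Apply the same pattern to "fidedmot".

hafidedmot

"fidedmot" ends in -t. The stems ending in -t (kibhelwat → hakibhelwat, murugot → hamurugot) add the prefix ha-.
So fidedmot → hafidedmot.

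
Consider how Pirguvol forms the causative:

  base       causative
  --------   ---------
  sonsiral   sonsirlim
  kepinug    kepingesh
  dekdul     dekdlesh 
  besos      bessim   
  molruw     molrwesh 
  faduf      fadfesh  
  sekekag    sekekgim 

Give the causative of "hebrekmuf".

hebrekmfesh

dekdul and sonsiral both end in -l yet inflect differently (dekdlesh, sonsirlim), so the final letter is not what conditions the rule; the last vowel is.
"hebrekmuf" has last vowel 'u'. The stems whose last vowel is 'u' (kepinug → kepingesh, faduf → fadfesh, dekdul → dekdlesh) delete the last vowel and add -esh.
The other pattern: stems whose last vowel is 'a' or 'o' delete the last vowel and add -im.
So hebrekmuf → hebrekmfesh.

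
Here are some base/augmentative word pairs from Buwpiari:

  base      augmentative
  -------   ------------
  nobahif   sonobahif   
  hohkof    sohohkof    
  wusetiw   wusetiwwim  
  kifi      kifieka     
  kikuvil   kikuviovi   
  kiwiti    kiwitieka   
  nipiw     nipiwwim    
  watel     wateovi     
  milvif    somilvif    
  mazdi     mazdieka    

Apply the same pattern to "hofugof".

kiwiti and kikuvil both have last vowel 'i' yet inflect differently (kiwitieka, kikuviovi), so the last vowel is not what conditions the rule; the final letter is.
"hofugof" ends in -f. The stems ending in -f (milvif → somilvif, hohkof → sohohkof, nobahif → sonobahif) add the prefix so-.
So hofugof → sohofugof.

sohofugof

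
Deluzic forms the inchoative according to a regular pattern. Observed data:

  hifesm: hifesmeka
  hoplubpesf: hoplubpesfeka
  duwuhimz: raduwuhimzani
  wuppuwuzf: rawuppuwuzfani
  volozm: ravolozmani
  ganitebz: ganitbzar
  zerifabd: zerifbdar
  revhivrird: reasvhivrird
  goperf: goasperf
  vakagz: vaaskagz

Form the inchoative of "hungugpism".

hoplubpesf and wuppuwuzf both end in -f yet inflect differently (hoplubpesfeka, rawuppuwuzfani), so the final letter is not what conditions the rule; the second-to-last letter is.
"hungugpism" has second-to-last letter 's'. The stems whose second-to-last letter is 's' (hifesm → hifesmeka, hoplubpesf → hoplubpesfeka) add -eka.
So hungugpism → hungugpismeka.

hungugpismeka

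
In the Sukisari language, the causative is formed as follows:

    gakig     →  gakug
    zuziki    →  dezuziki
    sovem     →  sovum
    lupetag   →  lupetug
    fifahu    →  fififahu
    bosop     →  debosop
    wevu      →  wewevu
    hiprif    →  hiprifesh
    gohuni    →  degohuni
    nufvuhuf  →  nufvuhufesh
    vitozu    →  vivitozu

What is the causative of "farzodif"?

"farzodif" ends in -f. The stems ending in -f (nufvuhuf → nufvuhufesh, hiprif → hiprifesh) add -esh.
The other patterns: stems ending in -u repeat the first consonant+vowel as a prefix; stems ending in -i or -p add the prefix de-; stems ending in -g or -m change the last vowel to 'u'.
So farzodif → farzodifesh.

farzodifesh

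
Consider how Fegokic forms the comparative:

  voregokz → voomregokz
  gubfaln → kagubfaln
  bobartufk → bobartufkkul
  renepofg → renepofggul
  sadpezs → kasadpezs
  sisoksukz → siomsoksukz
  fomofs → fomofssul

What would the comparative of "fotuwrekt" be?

fomofs and sadpezs both end in -s yet inflect differently (fomofssul, kasadpezs), so the final letter is not what conditions the rule; the second-to-last letter is.
"fotuwrekt" has second-to-last letter 'k'. The stems whose second-to-last letter is 'k' (voregokz → voomregokz, sisoksukz → siomsoksukz) insert -om- after the first vowel.
The other patterns: stems whose second-to-last letter is 'f' double the final consonant and add -ul; stems whose second-to-last letter is 'l' or 'z' add the prefix ka-.
So fotuwrekt → foomtuwrekt.

foomtuwrekt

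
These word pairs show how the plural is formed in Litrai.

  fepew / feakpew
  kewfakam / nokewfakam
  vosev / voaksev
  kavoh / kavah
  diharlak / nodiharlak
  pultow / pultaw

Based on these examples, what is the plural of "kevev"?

"kevev" has last vowel 'e'. The stems whose last vowel is 'e' (fepew → feakpew, vosev → voaksev) insert -ak- after the first vowel.
The other patterns: stems whose last vowel is 'a' add the prefix no-; stems whose last vowel is 'o' change the last vowel to 'a'.
So kevev → keakvev.

keakvev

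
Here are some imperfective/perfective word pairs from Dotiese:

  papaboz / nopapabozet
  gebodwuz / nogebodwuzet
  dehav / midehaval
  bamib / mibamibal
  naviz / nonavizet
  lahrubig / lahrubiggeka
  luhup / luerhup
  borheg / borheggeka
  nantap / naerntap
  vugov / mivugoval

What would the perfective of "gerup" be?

"gerup" ends in -p. The stems ending in -p (luhup → luerhup, nantap → naerntap) insert -er- after the first vowel.
The other patterns: stems ending in -z add no- … -et around the stem; stems ending in -g double the final consonant and add -eka; stems ending in -b or -v add mi- … -al around the stem.
So gerup → geerrup.

geerrup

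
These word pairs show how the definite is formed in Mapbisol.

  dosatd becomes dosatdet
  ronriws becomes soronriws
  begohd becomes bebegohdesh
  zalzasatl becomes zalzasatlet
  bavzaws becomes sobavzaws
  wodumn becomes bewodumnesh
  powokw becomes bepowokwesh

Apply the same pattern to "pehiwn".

sopehiwn

"pehiwn" has second-to-last letter 'w'. The stems whose second-to-last letter is 'w' (bavzaws → sobavzaws, ronriws → soronriws) add the prefix so-.
So pehiwn → sopehiwn.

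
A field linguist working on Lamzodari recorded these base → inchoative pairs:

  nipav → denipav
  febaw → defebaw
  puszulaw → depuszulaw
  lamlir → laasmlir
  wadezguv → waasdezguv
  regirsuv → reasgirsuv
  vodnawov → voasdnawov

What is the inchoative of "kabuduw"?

kaasbuduw

nipav and wadezguv both end in -v yet inflect differently (denipav, waasdezguv), so the final letter is not what conditions the rule; the last vowel is.
"kabuduw" has last vowel 'u'. The stems whose last vowel is 'u' (wadezguv → waasdezguv, regirsuv → reasgirsuv) insert -as- after the first vowel.
The other pattern: stems whose last vowel is 'a' add the prefix de-.
So kabuduw → kaasbuduw.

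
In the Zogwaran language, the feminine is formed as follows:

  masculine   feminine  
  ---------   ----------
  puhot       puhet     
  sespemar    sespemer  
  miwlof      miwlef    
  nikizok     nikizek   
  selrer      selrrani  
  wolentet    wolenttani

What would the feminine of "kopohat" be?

"kopohat" has last vowel 'a'. The one such stem in the data (sespemar → sespemer) changes the last vowel to 'e' (as do puhot, miwlof), so the same rule applies.
The other pattern: stems whose last vowel is 'e' delete the last vowel and add -ani.
So kopohat → kopohet.

kopohet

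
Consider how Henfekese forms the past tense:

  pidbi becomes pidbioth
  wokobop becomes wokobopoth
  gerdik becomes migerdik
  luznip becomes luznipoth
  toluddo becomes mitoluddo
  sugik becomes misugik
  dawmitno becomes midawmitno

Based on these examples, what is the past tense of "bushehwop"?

bushehwopoth

"bushehwop" ends in -p. The stems ending in -p (luznip → luznipoth, wokobop → wokobopoth) add -oth.
So bushehwop → bushehwopoth.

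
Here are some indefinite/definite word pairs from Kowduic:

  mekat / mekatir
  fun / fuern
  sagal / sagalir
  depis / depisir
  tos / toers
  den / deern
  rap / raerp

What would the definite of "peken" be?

pekenir

tos and depis both end in -s yet inflect differently (toers, depisir), so the final letter is not what conditions the rule; the number of vowels is.
"peken" has 2 vowels. The stems with 2 vowels (sagal → sagalir, depis → depisir, mekat → mekatir) add -ir.
So peken → pekenir.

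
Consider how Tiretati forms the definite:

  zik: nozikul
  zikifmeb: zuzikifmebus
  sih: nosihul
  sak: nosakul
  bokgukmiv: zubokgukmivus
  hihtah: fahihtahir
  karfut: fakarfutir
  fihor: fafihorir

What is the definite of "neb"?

"neb" has 1 vowel. The stems with 1 vowel (zik → nozikul, sih → nosihul, sak → nosakul) add no- … -ul around the stem.
The other patterns: stems with 2 vowels add fa- … -ir around the stem; stems with 3 vowels add zu- … -us around the stem.
So neb → nonebul.

nonebul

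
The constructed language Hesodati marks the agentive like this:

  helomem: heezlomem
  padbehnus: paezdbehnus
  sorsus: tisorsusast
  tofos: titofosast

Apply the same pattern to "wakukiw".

waezkukiw

padbehnus and sorsus both end in -s yet inflect differently (paezdbehnus, tisorsusast), so the final letter is not what conditions the rule; the number of vowels is.
"wakukiw" has 3 vowels. The stems with 3 vowels (helomem → heezlomem, padbehnus → paezdbehnus) insert -ez- after the first vowel.
So wakukiw → waezkukiw.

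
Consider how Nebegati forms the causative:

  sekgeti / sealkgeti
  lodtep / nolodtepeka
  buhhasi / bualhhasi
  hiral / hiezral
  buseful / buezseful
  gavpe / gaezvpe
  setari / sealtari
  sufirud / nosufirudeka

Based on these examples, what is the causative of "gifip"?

lodtep and gavpe both have last vowel 'e' yet inflect differently (nolodtepeka, gaezvpe), so the last vowel is not what conditions the rule; the final letter is.
"gifip" ends in -p. The one such stem in the data (lodtep → nolodtepeka) adds no- … -eka around the stem, so the same rule applies.
So gifip → nogifipeka.

nogifipeka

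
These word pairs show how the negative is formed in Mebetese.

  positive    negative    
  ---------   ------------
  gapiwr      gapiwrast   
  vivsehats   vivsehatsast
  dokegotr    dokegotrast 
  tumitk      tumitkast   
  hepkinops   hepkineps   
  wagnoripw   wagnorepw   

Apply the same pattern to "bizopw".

"bizopw" has second-to-last letter 'p'. The stems whose second-to-last letter is 'p' (hepkinops → hepkineps, wagnoripw → wagnorepw) change the last vowel to 'e'.
So bizopw → bizepw.

bizepw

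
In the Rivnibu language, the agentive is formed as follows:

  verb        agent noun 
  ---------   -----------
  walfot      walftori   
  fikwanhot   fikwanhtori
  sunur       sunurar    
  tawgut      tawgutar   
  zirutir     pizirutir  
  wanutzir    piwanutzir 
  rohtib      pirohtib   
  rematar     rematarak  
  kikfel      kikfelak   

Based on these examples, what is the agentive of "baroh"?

barhori

"baroh" has last vowel 'o'. The stems whose last vowel is 'o' (walfot → walftori, fikwanhot → fikwanhtori) delete the last vowel and add -ori.
The other patterns: stems whose last vowel is 'u' add -ar; stems whose last vowel is 'i' add the prefix pi-; stems whose last vowel is 'a' or 'e' add -ak.
So baroh → barhori.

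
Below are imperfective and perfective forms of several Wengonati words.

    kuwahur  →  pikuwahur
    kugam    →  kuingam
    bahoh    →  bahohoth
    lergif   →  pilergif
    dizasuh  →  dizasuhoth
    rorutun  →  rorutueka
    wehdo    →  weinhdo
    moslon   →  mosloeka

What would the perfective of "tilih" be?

tilihoth

rorutun and dizasuh both have last vowel 'u' yet inflect differently (rorutueka, dizasuhoth), so the last vowel is not what conditions the rule; the final letter is.
"tilih" ends in -h. The stems ending in -h (dizasuh → dizasuhoth, bahoh → bahohoth) add -oth.
So tilih → tilihoth.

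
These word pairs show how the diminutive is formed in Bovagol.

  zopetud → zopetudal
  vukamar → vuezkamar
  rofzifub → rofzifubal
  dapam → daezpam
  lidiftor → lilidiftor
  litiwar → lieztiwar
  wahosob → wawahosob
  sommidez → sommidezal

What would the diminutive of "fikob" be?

litiwar and lidiftor both end in -r yet inflect differently (lieztiwar, lilidiftor), so the final letter is not what conditions the rule; the last vowel is.
"fikob" has last vowel 'o'. The stems whose last vowel is 'o' (wahosob → wawahosob, lidiftor → lilidiftor) repeat the first consonant+vowel as a prefix.
The other patterns: stems whose last vowel is 'a' insert -ez- after the first vowel; stems whose last vowel is 'e' or 'u' add -al.
So fikob → fifikob.

fifikob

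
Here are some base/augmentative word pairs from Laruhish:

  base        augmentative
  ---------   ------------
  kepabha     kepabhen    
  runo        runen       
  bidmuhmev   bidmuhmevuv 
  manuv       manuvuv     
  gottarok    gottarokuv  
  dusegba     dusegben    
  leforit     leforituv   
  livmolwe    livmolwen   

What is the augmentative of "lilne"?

lilnen

gottarok and runo both have last vowel 'o' yet inflect differently (gottarokuv, runen), so the last vowel is not what conditions the rule; whether the stem ends in a vowel or a consonant is.
"lilne" ends in a vowel. The stems ending in a vowel (kepabha → kepabhen, runo → runen, dusegba → dusegben) drop the final letter and add -en.
The other pattern: stems ending in a consonant add -uv.
So lilne → lilnen.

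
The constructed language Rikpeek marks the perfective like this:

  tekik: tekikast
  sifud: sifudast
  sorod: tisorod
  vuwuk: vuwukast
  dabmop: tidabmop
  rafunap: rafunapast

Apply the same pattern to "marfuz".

"marfuz" has last vowel 'u'. The stems whose last vowel is 'u' (vuwuk → vuwukast, sifud → sifudast) add -ast.
The other pattern: stems whose last vowel is 'o' add the prefix ti-.
So marfuz → marfuzast.

marfuzast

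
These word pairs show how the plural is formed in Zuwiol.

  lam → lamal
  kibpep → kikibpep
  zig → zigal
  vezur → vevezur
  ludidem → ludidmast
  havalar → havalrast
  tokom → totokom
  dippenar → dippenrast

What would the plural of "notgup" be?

nonotgup

lam and tokom both end in -m yet inflect differently (lamal, totokom), so the final letter is not what conditions the rule; the number of vowels is.
"notgup" has 2 vowels. The stems with 2 vowels (kibpep → kikibpep, vezur → vevezur, tokom → totokom) repeat the first consonant+vowel as a prefix.
The other patterns: stems with 1 vowel add -al; stems with 3 vowels delete the last vowel and add -ast.
So notgup → nonotgup.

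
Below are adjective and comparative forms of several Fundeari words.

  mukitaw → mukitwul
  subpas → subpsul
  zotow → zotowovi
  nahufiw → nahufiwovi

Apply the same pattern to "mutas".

mutsul

mukitaw and zotow both end in -w yet inflect differently (mukitwul, zotowovi), so the final letter is not what conditions the rule; the last vowel is.
"mutas" has last vowel 'a'. The stems whose last vowel is 'a' (mukitaw → mukitwul, subpas → subpsul) delete the last vowel and add -ul.
The other pattern: stems whose last vowel is 'i' or 'o' add -ovi.
So mutas → mutsul.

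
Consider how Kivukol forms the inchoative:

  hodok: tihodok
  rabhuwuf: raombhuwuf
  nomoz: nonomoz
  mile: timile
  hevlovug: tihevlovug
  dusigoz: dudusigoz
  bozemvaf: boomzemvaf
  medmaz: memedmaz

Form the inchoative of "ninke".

tininke

medmaz and bozemvaf both have last vowel 'a' yet inflect differently (memedmaz, boomzemvaf), so the last vowel is not what conditions the rule; the final letter is.
"ninke" ends in -e. The one such stem in the data (mile → timile) adds the prefix ti-, so the same rule applies.
The other patterns: stems ending in -z repeat the first consonant+vowel as a prefix; stems ending in -f insert -om- after the first vowel.
So ninke → tininke.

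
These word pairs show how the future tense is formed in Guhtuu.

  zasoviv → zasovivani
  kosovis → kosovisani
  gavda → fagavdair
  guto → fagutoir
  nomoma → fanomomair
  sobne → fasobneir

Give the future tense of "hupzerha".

fahupzerhair

nomoma and zasoviv both have 3 vowels yet inflect differently (fanomomair, zasovivani), so the number of vowels is not what conditions the rule; whether the stem ends in a vowel or a consonant is.
"hupzerha" ends in a vowel. The stems ending in a vowel (gavda → fagavdair, guto → fagutoir, sobne → fasobneir) add fa- … -ir around the stem.
The other pattern: stems ending in a consonant add -ani.
So hupzerha → fahupzerhair.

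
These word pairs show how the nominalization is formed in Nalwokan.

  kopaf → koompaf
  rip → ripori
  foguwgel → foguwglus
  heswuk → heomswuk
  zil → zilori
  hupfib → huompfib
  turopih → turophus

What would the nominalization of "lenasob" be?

lenasbus

zil and foguwgel both end in -l yet inflect differently (zilori, foguwglus), so the final letter is not what conditions the rule; the number of vowels is.
"lenasob" has 3 vowels. The stems with 3 vowels (turopih → turophus, foguwgel → foguwglus) delete the last vowel and add -us.
The other patterns: stems with 1 vowel add -ori; stems with 2 vowels insert -om- after the first vowel.
So lenasob → lenasbus.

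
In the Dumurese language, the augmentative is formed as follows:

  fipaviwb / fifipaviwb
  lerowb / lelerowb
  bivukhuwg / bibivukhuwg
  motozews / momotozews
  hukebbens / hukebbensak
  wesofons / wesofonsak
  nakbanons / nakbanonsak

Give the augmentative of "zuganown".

zuzuganown

motozews and hukebbens both end in -s yet inflect differently (momotozews, hukebbensak), so the final letter is not what conditions the rule; the second-to-last letter is.
"zuganown" has second-to-last letter 'w'. The stems whose second-to-last letter is 'w' (fipaviwb → fifipaviwb, lerowb → lelerowb, bivukhuwg → bibivukhuwg) repeat the first consonant+vowel as a prefix.
So zuganown → zuzuganown.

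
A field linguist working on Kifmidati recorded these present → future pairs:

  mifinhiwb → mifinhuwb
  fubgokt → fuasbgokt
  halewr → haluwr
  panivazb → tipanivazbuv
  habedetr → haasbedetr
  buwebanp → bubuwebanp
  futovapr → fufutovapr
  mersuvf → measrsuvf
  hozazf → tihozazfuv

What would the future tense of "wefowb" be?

"wefowb" has second-to-last letter 'w'. The stems whose second-to-last letter is 'w' (mifinhiwb → mifinhuwb, halewr → haluwr) change the last vowel to 'u'.
The other patterns: stems whose second-to-last letter is 'n' or 'p' repeat the first consonant+vowel as a prefix; stems whose second-to-last letter is 'z' add ti- … -uv around the stem; stems whose second-to-last letter is 'k', 't' or 'v' insert -as- after the first vowel.
So wefowb → wefuwb.

wefuwb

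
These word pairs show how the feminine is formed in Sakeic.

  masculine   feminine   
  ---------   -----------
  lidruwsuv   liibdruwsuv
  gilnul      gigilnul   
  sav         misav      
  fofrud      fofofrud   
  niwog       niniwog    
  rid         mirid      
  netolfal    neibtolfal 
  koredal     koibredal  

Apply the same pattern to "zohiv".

zozohiv

"zohiv" has 2 vowels. The stems with 2 vowels (gilnul → gigilnul, niwog → niniwog, fofrud → fofofrud) repeat the first consonant+vowel as a prefix.
The other patterns: stems with 1 vowel add the prefix mi-; stems with 3 vowels insert -ib- after the first vowel.
So zohiv → zozohiv.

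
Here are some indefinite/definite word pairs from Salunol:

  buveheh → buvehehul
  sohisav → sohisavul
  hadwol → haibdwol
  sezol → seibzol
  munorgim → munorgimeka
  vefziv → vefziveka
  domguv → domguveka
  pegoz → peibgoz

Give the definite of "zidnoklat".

sohisav and domguv both end in -v yet inflect differently (sohisavul, domguveka), so the final letter is not what conditions the rule; the last vowel is.
"zidnoklat" has last vowel 'a'. The one such stem in the data (sohisav → sohisavul) adds -ul, so the same rule applies.
So zidnoklat → zidnoklatul.

zidnoklatul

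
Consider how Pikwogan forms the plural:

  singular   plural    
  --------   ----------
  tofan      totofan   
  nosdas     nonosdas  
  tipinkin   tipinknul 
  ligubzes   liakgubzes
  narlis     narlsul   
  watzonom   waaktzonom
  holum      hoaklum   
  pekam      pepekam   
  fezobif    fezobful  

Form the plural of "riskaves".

tipinkin and tofan both end in -n yet inflect differently (tipinknul, totofan), so the final letter is not what conditions the rule; the last vowel is.
"riskaves" has last vowel 'e'. The one such stem in the data (ligubzes → liakgubzes) inserts -ak- after the first vowel (as do watzonom, holum), so the same rule applies.
The other patterns: stems whose last vowel is 'i' delete the last vowel and add -ul; stems whose last vowel is 'a' repeat the first consonant+vowel as a prefix.
So riskaves → riakskaves.

riakskaves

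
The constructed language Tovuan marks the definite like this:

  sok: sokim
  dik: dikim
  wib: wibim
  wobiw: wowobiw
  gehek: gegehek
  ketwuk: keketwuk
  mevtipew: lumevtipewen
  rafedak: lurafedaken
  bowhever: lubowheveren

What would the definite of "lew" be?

lewim

sok and gehek both end in -k yet inflect differently (sokim, gegehek), so the final letter is not what conditions the rule; the number of vowels is.
"lew" has 1 vowel. The stems with 1 vowel (sok → sokim, dik → dikim, wib → wibim) add -im.
The other patterns: stems with 2 vowels repeat the first consonant+vowel as a prefix; stems with 3 vowels add lu- … -en around the stem.
So lew → lewim.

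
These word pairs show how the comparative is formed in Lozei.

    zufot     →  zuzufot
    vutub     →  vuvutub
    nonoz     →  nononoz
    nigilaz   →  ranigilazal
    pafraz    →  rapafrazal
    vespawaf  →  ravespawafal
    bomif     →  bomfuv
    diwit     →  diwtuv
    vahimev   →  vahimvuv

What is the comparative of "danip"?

danpuv

nonoz and nigilaz both end in -z yet inflect differently (nononoz, ranigilazal), so the final letter is not what conditions the rule; the last vowel is.
"danip" has last vowel 'i'. The stems whose last vowel is 'i' (bomif → bomfuv, diwit → diwtuv) delete the last vowel and add -uv.
So danip → danpuv.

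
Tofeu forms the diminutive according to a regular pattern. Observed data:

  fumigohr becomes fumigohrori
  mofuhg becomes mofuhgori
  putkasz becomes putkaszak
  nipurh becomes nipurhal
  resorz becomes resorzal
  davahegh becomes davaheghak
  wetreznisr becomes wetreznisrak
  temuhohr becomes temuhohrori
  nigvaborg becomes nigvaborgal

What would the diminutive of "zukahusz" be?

zukahuszak

"zukahusz" has second-to-last letter 's'. The stems whose second-to-last letter is 's' (wetreznisr → wetreznisrak, putkasz → putkaszak) add -ak.
So zukahusz → zukahuszak.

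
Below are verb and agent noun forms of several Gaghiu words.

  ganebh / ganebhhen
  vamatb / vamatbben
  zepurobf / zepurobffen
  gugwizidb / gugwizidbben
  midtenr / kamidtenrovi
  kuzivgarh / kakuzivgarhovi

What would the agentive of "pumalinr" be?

kuzivgarh and ganebh both end in -h yet inflect differently (kakuzivgarhovi, ganebhhen), so the final letter is not what conditions the rule; the second-to-last letter is.
"pumalinr" has second-to-last letter 'n'. The one such stem in the data (midtenr → kamidtenrovi) adds ka- … -ovi around the stem, so the same rule applies.
The other pattern: stems whose second-to-last letter is 'b', 'd' or 't' double the final consonant and add -en.
So pumalinr → kapumalinrovi.

kapumalinrovi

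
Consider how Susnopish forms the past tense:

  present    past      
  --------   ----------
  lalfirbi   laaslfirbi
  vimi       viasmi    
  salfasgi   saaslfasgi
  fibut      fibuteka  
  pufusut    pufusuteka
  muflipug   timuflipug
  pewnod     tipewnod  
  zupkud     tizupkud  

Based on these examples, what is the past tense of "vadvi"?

vaasdvi

fibut and muflipug both have last vowel 'u' yet inflect differently (fibuteka, timuflipug), so the last vowel is not what conditions the rule; the final letter is.
"vadvi" ends in -i. The stems ending in -i (lalfirbi → laaslfirbi, vimi → viasmi, salfasgi → saaslfasgi) insert -as- after the first vowel.
The other patterns: stems ending in -t add -eka; stems ending in -d or -g add the prefix ti-.
So vadvi → vaasdvi.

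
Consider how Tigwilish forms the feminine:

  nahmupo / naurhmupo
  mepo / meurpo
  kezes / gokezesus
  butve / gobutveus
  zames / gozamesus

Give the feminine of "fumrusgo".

fuurmrusgo

mepo and kezes both have 2 vowels yet inflect differently (meurpo, gokezesus), so the number of vowels is not what conditions the rule; the final letter is.
"fumrusgo" ends in -o. The stems ending in -o (nahmupo → naurhmupo, mepo → meurpo) insert -ur- after the first vowel.
So fumrusgo → fuurmrusgo.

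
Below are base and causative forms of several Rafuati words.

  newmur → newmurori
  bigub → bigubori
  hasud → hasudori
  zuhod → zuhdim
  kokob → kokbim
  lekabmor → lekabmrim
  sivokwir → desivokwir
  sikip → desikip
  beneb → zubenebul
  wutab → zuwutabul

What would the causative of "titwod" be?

hasud and zuhod both end in -d yet inflect differently (hasudori, zuhdim), so the final letter is not what conditions the rule; the last vowel is.
"titwod" has last vowel 'o'. The stems whose last vowel is 'o' (zuhod → zuhdim, kokob → kokbim, lekabmor → lekabmrim) delete the last vowel and add -im.
The other patterns: stems whose last vowel is 'u' add -ori; stems whose last vowel is 'i' add the prefix de-; stems whose last vowel is 'a' or 'e' add zu- … -ul around the stem.
So titwod → titwdim.

titwdim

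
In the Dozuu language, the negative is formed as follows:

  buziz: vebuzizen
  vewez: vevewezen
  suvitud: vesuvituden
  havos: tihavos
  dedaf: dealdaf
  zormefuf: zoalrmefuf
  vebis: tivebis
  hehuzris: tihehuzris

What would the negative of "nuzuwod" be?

hehuzris and buziz both have last vowel 'i' yet inflect differently (tihehuzris, vebuzizen), so the last vowel is not what conditions the rule; the final letter is.
"nuzuwod" ends in -d. The one such stem in the data (suvitud → vesuvituden) adds ve- … -en around the stem, so the same rule applies.
The other patterns: stems ending in -s add the prefix ti-; stems ending in -f insert -al- after the first vowel.
So nuzuwod → venuzuwoden.

venuzuwoden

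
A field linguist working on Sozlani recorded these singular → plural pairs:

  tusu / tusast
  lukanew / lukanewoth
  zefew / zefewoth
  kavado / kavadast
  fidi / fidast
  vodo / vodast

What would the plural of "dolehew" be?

zefew and tusu both have 2 vowels yet inflect differently (zefewoth, tusast), so the number of vowels is not what conditions the rule; whether the stem ends in a vowel or a consonant is.
"dolehew" ends in a consonant. The stems ending in a consonant (zefew → zefewoth, lukanew → lukanewoth) add -oth.
The other pattern: stems ending in a vowel drop the final letter and add -ast.
So dolehew → dolehewoth.

dolehewoth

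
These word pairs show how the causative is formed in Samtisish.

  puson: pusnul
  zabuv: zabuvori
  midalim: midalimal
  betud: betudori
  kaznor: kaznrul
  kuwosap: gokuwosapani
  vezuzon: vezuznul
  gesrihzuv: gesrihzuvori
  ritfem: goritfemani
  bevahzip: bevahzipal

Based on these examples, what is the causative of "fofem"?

gofofemani

ritfem and midalim both end in -m yet inflect differently (goritfemani, midalimal), so the final letter is not what conditions the rule; the last vowel is.
"fofem" has last vowel 'e'. The one such stem in the data (ritfem → goritfemani) adds go- … -ani around the stem, so the same rule applies.
The other patterns: stems whose last vowel is 'u' add -ori; stems whose last vowel is 'o' delete the last vowel and add -ul; stems whose last vowel is 'i' add -al.
So fofem → gofofemani.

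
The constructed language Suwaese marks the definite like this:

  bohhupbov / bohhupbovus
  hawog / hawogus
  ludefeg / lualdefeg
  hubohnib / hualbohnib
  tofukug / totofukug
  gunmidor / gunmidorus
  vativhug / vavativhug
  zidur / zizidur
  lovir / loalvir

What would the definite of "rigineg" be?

rialgineg

lovir and gunmidor both end in -r yet inflect differently (loalvir, gunmidorus), so the final letter is not what conditions the rule; the last vowel is.
"rigineg" has last vowel 'e'. The one such stem in the data (ludefeg → lualdefeg) inserts -al- after the first vowel (as do lovir, hubohnib), so the same rule applies.
So rigineg → rialgineg.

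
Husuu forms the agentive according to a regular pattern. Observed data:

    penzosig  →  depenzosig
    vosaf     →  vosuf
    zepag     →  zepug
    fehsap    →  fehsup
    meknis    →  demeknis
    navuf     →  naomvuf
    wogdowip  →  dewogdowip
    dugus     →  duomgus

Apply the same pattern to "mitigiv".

dugus and meknis both end in -s yet inflect differently (duomgus, demeknis), so the final letter is not what conditions the rule; the last vowel is.
"mitigiv" has last vowel 'i'. The stems whose last vowel is 'i' (meknis → demeknis, penzosig → depenzosig, wogdowip → dewogdowip) add the prefix de-.
So mitigiv → demitigiv.

demitigiv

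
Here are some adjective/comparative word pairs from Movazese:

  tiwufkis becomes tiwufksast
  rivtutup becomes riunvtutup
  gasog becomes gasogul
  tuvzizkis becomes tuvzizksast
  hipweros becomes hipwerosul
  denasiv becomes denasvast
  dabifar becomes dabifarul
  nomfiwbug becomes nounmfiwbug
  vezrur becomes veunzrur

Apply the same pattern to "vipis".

vezrur and dabifar both end in -r yet inflect differently (veunzrur, dabifarul), so the final letter is not what conditions the rule; the last vowel is.
"vipis" has last vowel 'i'. The stems whose last vowel is 'i' (denasiv → denasvast, tuvzizkis → tuvzizksast, tiwufkis → tiwufksast) delete the last vowel and add -ast.
So vipis → vipsast.

vipsast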